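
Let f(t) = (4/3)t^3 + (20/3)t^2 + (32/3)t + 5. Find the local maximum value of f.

f'(t) = 4t^2 + (40/3)t + 32/3. Setting f'(t) = 0 gives t ∈ {-2, -4/3}.
Second-derivative test with f''(t) = 8t + 40/3: f''(-2) = -8/3 < 0 ⇒ local maximum; f''(-4/3) = 8/3 > 0 ⇒ local minimum.
Thus f has its local maximum at t = -2, with value -1/3.

-1/3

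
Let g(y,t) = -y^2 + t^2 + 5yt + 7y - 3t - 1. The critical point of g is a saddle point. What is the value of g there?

4

∂g/∂y = -2y + 5t + 7 = 0 and ∂g/∂t = 5y + 2t - 3 = 0, so (y, t) = (1, -1).
The Hessian has g_{yy} = -2, g_{tt} = 2, g_{yt} = 5, giving D = -29 < 0, so the point is a saddle point.
g(1, -1) = 4.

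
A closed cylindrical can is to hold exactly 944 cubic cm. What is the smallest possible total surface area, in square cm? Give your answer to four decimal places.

532.7162

With radius r and height h, πr²h = 944 so h = 944/(πr²), and S(r) = 2πr² + 2πrh = 2πr² + 2·944/r.
S'(r) = 4πr − 2·944/r² = 0 ⇒ r³ = 944/(2π), so r ≈ 5.3162 and h = 2r ≈ 10.6323.
S''(r) = 4π + 4·944/r³ > 0, so this is the minimum; S ≈ 532.7162.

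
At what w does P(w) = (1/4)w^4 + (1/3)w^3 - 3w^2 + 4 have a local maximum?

0

P'(w) = w^3 + w^2 - 6w = 0 at w = -3, 0, 2.
P''(w) = 3w^2 + 2w - 6. P''(-3) = 15 > 0 ⇒ local minimum; P''(0) = -6 < 0 ⇒ local maximum; P''(2) = 10 > 0 ⇒ local minimum.
The local maximum is P(0) = 4.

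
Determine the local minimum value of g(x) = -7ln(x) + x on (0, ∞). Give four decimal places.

-6.6214

g'(x) = -7/x + 1 = 0 gives x = 7.
g''(x) = 7/x², which is positive for x > 0, so this is a local minimum.
g(7) = -7·ln(7) + 7 ≈ -6.6214.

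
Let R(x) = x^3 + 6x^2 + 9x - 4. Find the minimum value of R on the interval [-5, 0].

-24

Differentiating, R'(x) = 3x^2 + 12x + 9; which vanishes at x = -3 and x = -1.
Candidates: R(-5) = -24, R(-3) = -4, R(-1) = -8, R(0) = -4.
So the minimum is R(-5) = -24.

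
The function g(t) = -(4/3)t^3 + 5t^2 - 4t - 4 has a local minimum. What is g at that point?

-59/12

g'(t) = -4t^2 + 10t - 4 = 0 at t = 1/2, 2.
Since g''(t) = -8t + 10, we get g''(1/2) = 6 > 0 ⇒ local minimum; g''(2) = -6 < 0 ⇒ local maximum.
So the local minimum value is g(1/2) = -59/12.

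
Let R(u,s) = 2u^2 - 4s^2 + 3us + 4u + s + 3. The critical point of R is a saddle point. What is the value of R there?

∂R/∂u = 4u + 3s + 4 = 0 and ∂R/∂s = 3u - 8s + 1 = 0, so (u, s) = (-35/41, -8/41).
The Hessian has R_{uu} = 4, R_{ss} = -8, R_{us} = 3, giving D = -41 < 0, so the point is a saddle point.
R(-35/41, -8/41) = 49/41.

49/41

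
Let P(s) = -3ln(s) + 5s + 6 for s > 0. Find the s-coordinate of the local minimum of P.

P'(s) = -3/s + 5 = 0 gives s = 3/5.
P''(s) = 3/s², which is positive for s > 0, so this is a local minimum.
P(3/5) = -3·ln(3/5) + 3 + 6 ≈ 10.5325.

3/5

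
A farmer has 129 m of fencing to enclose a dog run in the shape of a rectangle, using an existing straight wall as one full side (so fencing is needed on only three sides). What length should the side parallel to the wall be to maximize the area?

129/2

Let the sides perpendicular to the wall have length x and the parallel side y, so 2x + y = 129 and the area is A = xy = x(129 − 2x).
A'(x) = 129 − 4x = 0 gives x = 129/4, and A''(x) = −4 < 0 confirms a maximum.
Then y = 129 − 2·129/4 = 129/2 and A = 16641/8.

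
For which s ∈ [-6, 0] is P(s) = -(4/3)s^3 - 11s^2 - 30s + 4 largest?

P'(s) = -4s^2 - 22s - 30, which vanishes at s = -3 and s = -5/2.
Evaluating at the critical points and endpoints: P(-6) = 76; P(-3) = 31; P(-5/2) = 373/12; P(0) = 4.
So the maximum is P(-6) = 76.

-6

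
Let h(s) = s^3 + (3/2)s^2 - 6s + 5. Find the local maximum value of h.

h'(s) = 3s^2 + 3s - 6 = 0 at s = -2, 1.
Second-derivative test with h''(s) = 6s + 3: h''(-2) = -9 < 0 ⇒ local maximum; h''(1) = 9 > 0 ⇒ local minimum.
So the local maximum value is h(-2) = 15.

15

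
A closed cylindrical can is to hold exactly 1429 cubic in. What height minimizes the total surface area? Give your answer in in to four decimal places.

12.2081

With radius r and height h, πr²h = 1429 so h = 1429/(πr²), and S(r) = 2πr² + 2πrh = 2πr² + 2·1429/r.
S'(r) = 4πr − 2·1429/r² = 0 ⇒ r³ = 1429/(2π), so r ≈ 6.1040 and h = 2r ≈ 12.2081.
S''(r) = 4π + 4·1429/r³ > 0, so this is the minimum; S ≈ 702.3216.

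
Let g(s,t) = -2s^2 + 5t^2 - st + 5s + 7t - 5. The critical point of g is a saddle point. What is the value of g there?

∂g/∂s = -4s - t + 5 = 0 and ∂g/∂t = -s + 10t + 7 = 0, so (s, t) = (57/41, -23/41).
The Hessian has g_{ss} = -4, g_{tt} = 10, g_{st} = -1, giving D = -41 < 0, so the point is a saddle point.
g(57/41, -23/41) = -143/41.

-143/41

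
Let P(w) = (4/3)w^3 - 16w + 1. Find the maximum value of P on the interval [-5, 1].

67/3

Differentiating, P'(w) = 4w^2 - 16; whose only zero in [-5, 1] is w = -2.
Evaluating at the critical points and endpoints: P(-5) = -257/3,  P(-2) = 67/3,  P(1) = -41/3.
The maximum over the interval is 67/3, attained at w = -2.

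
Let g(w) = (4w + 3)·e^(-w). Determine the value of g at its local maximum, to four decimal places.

3.1152

g'(w) = 4·e^(-w) + (4w + 3)·(-1)·e^(-w) = (-4w + 1)·e^(-w). Since e^(-w) > 0, the only critical point is w = 1/4.
g''(1/4) has the same sign as -4 < 0, so this is a local maximum.
g(1/4) = (4)·e^(-1/4) ≈ 3.1152.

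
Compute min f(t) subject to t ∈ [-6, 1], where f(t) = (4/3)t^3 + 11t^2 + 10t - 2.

-53/12

The derivative is 4t^2 + 22t + 10, which vanishes at t = -5 and t = -1/2.
Candidates: f(-6) = 46, f(-5) = 169/3, f(-1/2) = -53/12, f(1) = 61/3.
The minimum over the interval is -53/12, attained at t = -1/2.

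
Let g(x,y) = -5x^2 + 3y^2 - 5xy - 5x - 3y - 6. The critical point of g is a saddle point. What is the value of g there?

-81/17

∂g/∂x = -10x - 5y - 5 = 0 and ∂g/∂y = -5x + 6y - 3 = 0, so (x, y) = (-9/17, 1/17).
The Hessian has g_{xx} = -10, g_{yy} = 6, g_{xy} = -5, giving D = -85 < 0, so the point is a saddle point.
g(-9/17, 1/17) = -81/17.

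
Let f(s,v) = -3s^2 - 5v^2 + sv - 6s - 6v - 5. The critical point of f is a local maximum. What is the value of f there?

∂f/∂s = -6s + v - 6 = 0 and ∂f/∂v = s - 10v - 6 = 0, so (s, v) = (-66/59, -42/59).
The Hessian has f_{ss} = -6, f_{vv} = -10, f_{sv} = 1, giving D = 59 > 0 with f_{ss} < 0, so the point is a local maximum.
f(-66/59, -42/59) = 29/59.

29/59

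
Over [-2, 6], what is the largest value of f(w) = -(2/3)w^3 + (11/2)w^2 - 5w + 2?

Differentiating, f'(w) = -2w^2 + 11w - 5; which vanishes at w = 1/2 and w = 5.
Candidates: f(-2) = 118/3,  f(1/2) = 19/24,  f(5) = 187/6,  f(6) = 26.
So the maximum is f(-2) = 118/3.

118/3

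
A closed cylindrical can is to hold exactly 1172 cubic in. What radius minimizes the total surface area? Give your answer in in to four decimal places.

With radius r and height h, πr²h = 1172 so h = 1172/(πr²), and S(r) = 2πr² + 2πrh = 2πr² + 2·1172/r.
S'(r) = 4πr − 2·1172/r² = 0 ⇒ r³ = 1172/(2π), so r ≈ 5.7137 and h = 2r ≈ 11.4274.
S''(r) = 4π + 4·1172/r³ > 0, so this is the minimum; S ≈ 615.3652.

5.7137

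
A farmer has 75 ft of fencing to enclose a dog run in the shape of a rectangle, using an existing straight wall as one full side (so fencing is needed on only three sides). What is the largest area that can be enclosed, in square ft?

Let the sides perpendicular to the wall have length x and the parallel side y, so 2x + y = 75 and the area is A = xy = x(75 − 2x).
A'(x) = 75 − 4x = 0 gives x = 75/4, and A''(x) = −4 < 0 confirms a maximum.
Then y = 75 − 2·75/4 = 75/2 and A = 5625/8.

5625/8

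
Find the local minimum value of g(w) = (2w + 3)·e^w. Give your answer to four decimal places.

-0.1642

By the product rule, g'(w) = (2w + 5)·e^w. Since e^w > 0, the only critical point is w = -5/2.
g''(-5/2) has the same sign as 2 > 0, so this is a local minimum.
g(-5/2) = (-2)·e^(-5/2) ≈ -0.1642.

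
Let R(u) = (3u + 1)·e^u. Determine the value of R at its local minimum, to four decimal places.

Differentiating with the product rule gives R'(u) = (3u + 4)·e^u. Since e^u > 0, the only critical point is u = -4/3.
R''(-4/3) has the same sign as 3 > 0, so this is a local minimum.
R(-4/3) = (-3)·e^(-4/3) ≈ -0.7908.

-0.7908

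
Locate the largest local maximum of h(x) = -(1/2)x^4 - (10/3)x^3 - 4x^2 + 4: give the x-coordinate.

-4

h'(x) = -2x^3 - 10x^2 - 8x. Setting h'(x) = 0 gives x ∈ {-4, -1, 0}.
Second-derivative test with h''(x) = -6x^2 - 20x - 8: h''(-4) = -24 < 0 ⇒ local maximum; h''(-1) = 6 > 0 ⇒ local minimum; h''(0) = -8 < 0 ⇒ local maximum.
Thus h has its largest local maximum at x = -4, with value 76/3.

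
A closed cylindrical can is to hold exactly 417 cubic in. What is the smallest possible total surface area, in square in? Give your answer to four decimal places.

308.9858

With radius r and height h, πr²h = 417 so h = 417/(πr²), and S(r) = 2πr² + 2πrh = 2πr² + 2·417/r.
S'(r) = 4πr − 2·417/r² = 0 ⇒ r³ = 417/(2π), so r ≈ 4.0487 and h = 2r ≈ 8.0975.
S''(r) = 4π + 4·417/r³ > 0, so this is the minimum; S ≈ 308.9858.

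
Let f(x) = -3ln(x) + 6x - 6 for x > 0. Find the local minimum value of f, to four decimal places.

f'(x) = -3/x + 6 = 0 gives x = 1/2.
f''(x) = 3/x², which is positive for x > 0, so this is a local minimum.
f(1/2) = -3·ln(1/2) + 3 - 6 ≈ -0.9206.

-0.9206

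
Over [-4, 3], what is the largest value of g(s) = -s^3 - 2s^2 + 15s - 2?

346/27

Differentiating, g'(s) = -3s^2 - 4s + 15; which vanishes at s = -3 and s = 5/3.
Evaluating at the critical points and endpoints: g(-4) = -30, g(-3) = -38, g(5/3) = 346/27, g(3) = -2.
The maximum over the interval is 346/27, attained at s = 5/3.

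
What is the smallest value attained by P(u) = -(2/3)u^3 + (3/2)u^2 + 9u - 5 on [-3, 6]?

-41

The derivative is -2u^2 + 3u + 9, which vanishes at u = -3/2 and u = 3.
Compare values at every candidate in [-3, 6]: P(-3) = -1/2, P(-3/2) = -103/8, P(3) = 35/2, P(6) = -41.
Hence the absolute minimum is -41 at u = 6.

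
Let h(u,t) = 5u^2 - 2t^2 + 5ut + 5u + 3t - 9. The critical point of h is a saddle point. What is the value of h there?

∂h/∂u = 10u + 5t + 5 = 0 and ∂h/∂t = 5u - 4t + 3 = 0, so (u, t) = (-7/13, 1/13).
The Hessian has h_{uu} = 10, h_{tt} = -4, h_{ut} = 5, giving D = -65 < 0, so the point is a saddle point.
h(-7/13, 1/13) = -133/13.

-133/13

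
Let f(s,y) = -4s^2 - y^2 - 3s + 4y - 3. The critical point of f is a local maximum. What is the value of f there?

25/16

∂f/∂s = -8s - 3 = 0 and ∂f/∂y = -2y + 4 = 0, so (s, y) = (-3/8, 2).
The Hessian has f_{ss} = -8, f_{yy} = -2, f_{sy} = 0, giving D = 16 > 0 with f_{ss} < 0, so the point is a local maximum.
f(-3/8, 2) = 25/16.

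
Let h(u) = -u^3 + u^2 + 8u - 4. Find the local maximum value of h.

h'(u) = -3u^2 + 2u + 8 = 0 at u = -4/3, 2.
Since h''(u) = -6u + 2, we get h''(-4/3) = 10 > 0 ⇒ local minimum; h''(2) = -10 < 0 ⇒ local maximum.
Thus h has its local maximum at u = 2, with value 8.

8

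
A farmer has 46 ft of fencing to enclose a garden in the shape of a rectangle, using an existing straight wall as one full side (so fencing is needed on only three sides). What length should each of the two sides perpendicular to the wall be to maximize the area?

23/2

Let the sides perpendicular to the wall have length x and the parallel side y, so 2x + y = 46 and the area is A = xy = x(46 − 2x).
A'(x) = 46 − 4x = 0 gives x = 23/2, and A''(x) = −4 < 0 confirms a maximum.
Then y = 46 − 2·23/2 = 23 and A = 529/2.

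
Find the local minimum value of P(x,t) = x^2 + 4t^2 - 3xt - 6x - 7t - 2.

-333/7

∂P/∂x = 2x - 3t - 6 = 0 and ∂P/∂t = -3x + 8t - 7 = 0, so (x, t) = (69/7, 32/7).
The Hessian has P_{xx} = 2, P_{tt} = 8, P_{xt} = -3, giving D = 7 > 0 with P_{xx} > 0, so the point is a local minimum.
P(69/7, 32/7) = -333/7.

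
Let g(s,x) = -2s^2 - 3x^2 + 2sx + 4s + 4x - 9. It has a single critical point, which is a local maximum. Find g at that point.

∂g/∂s = -4s + 2x + 4 = 0 and ∂g/∂x = 2s - 6x + 4 = 0, so (s, x) = (8/5, 6/5).
The Hessian has g_{ss} = -4, g_{xx} = -6, g_{sx} = 2, giving D = 20 > 0 with g_{ss} < 0, so the point is a local maximum.
g(8/5, 6/5) = -17/5.

-17/5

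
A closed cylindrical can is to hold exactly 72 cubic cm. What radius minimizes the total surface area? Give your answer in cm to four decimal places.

With radius r and height h, πr²h = 72 so h = 72/(πr²), and S(r) = 2πr² + 2πrh = 2πr² + 2·72/r.
S'(r) = 4πr − 2·72/r² = 0 ⇒ r³ = 72/(2π), so r ≈ 2.2545 and h = 2r ≈ 4.5090.
S''(r) = 4π + 4·72/r³ > 0, so this is the minimum; S ≈ 95.8082.

2.2545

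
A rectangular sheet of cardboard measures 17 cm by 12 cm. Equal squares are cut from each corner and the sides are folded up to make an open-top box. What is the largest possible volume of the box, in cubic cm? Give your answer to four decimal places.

With cut size x, the volume is V(x) = x(17 − 2x)(12 − 2x) for 0 < x < 6.
V'(x) = 12x^2 − 116x + 204. Setting V'(x) = 0 gives x ≈ 2.3112 (the root in (0, 6)).
V''(x) = 24x − 116 is negative there, so this is the maximum; V ≈ 211.0518.

211.0518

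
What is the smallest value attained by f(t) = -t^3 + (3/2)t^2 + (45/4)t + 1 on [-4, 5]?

-121/4

The derivative is -3t^2 + 3t + 45/4, which vanishes at t = -3/2 and t = 5/2.
Evaluating at the critical points and endpoints: f(-4) = 44, f(-3/2) = -73/8, f(5/2) = 183/8, f(5) = -121/4.
Hence the absolute minimum is -121/4 at t = 5.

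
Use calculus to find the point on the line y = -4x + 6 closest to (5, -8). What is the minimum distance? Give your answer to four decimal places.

Minimize D(x)^2 = (x - 5)^2 + (-4x + 14)^2.
d/dx[D^2] = 2(x - 5) + 2·(-4)·(-4x + 14) = 0 ⇒ x = 61/17.
Then y = -142/17 and the distance is √(36/17) ≈ 1.4552.

1.4552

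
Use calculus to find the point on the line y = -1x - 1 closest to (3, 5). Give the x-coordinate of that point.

-3/2

Minimize D(x)^2 = (x - 3)^2 + (-x - 6)^2.
d/dx[D^2] = 2(x - 3) + 2·(-1)·(-x - 6) = 0 ⇒ x = -3/2.
Then y = 1/2 and the distance is √(81/2) ≈ 6.3640.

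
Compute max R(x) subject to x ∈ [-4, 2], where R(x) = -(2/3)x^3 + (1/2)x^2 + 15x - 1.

R'(x) = -2x^2 + x + 15, whose only zero in [-4, 2] is x = -5/2.
Candidates: R(-4) = -31/3; R(-5/2) = -599/24; R(2) = 77/3.
Hence the absolute maximum is 77/3 at x = 2.

77/3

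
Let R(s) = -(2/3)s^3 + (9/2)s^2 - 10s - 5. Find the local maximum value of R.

-295/24

Critical points: R'(s) = -2s^2 + 9s - 10 vanishes at s = 2, 5/2.
Second-derivative test with R''(s) = -4s + 9: R''(2) = 1 > 0 ⇒ local minimum; R''(5/2) = -1 < 0 ⇒ local maximum.
So the local maximum value is R(5/2) = -295/24.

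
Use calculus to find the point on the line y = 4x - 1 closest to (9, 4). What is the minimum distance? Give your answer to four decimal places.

7.5186

Minimize D(x)^2 = (x - 9)^2 + (4x - 5)^2.
d/dx[D^2] = 2(x - 9) + 2·4·(4x - 5) = 0 ⇒ x = 29/17.
Then y = 99/17 and the distance is √(961/17) ≈ 7.5186.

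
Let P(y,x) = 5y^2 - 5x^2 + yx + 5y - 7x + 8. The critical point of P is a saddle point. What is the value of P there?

963/101

∂P/∂y = 10y + x + 5 = 0 and ∂P/∂x = y - 10x - 7 = 0, so (y, x) = (-43/101, -75/101).
The Hessian has P_{yy} = 10, P_{xx} = -10, P_{yx} = 1, giving D = -101 < 0, so the point is a saddle point.
P(-43/101, -75/101) = 963/101.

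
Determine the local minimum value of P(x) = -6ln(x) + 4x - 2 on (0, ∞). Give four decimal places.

1.5672

P'(x) = -6/x + 4 = 0 gives x = 3/2.
P''(x) = 6/x², which is positive for x > 0, so this is a local minimum.
P(3/2) = -6·ln(3/2) + 6 - 2 ≈ 1.5672.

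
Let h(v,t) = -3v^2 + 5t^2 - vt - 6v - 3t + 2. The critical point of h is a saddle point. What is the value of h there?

293/61

∂h/∂v = -6v - t - 6 = 0 and ∂h/∂t = -v + 10t - 3 = 0, so (v, t) = (-63/61, 12/61).
The Hessian has h_{vv} = -6, h_{tt} = 10, h_{vt} = -1, giving D = -61 < 0, so the point is a saddle point.
h(-63/61, 12/61) = 293/61.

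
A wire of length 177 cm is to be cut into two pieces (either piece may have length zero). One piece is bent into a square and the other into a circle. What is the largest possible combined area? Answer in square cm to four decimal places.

Let x be the length used for the square. Square side x/4; circle radius (177−x)/(2π).
A(x) = (x/4)² + π·((177−x)/(2π))² = x²/16 + (177−x)²/(4π) for 0 ≤ x ≤ 177. A'(x) = x/8 − (177−x)/(2π) = 0 gives x = 4·177/(π+4) ≈ 99.1376.
A'' > 0, so the interior critical point is a minimum; the maximum is at an endpoint. A(0) = 2493.0826 and A(177) = 1958.0625, so the largest area is 2493.0826.

2493.0826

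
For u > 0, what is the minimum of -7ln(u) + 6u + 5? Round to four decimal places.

g'(u) = -7/u + 6 = 0 gives u = 7/6.
g''(u) = 7/u², which is positive for u > 0, so this is a local minimum.
g(7/6) = -7·ln(7/6) + 7 + 5 ≈ 10.9209.

10.9209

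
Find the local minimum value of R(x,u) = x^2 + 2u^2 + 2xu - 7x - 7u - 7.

∂R/∂x = 2x + 2u - 7 = 0 and ∂R/∂u = 2x + 4u - 7 = 0, so (x, u) = (7/2, 0).
The Hessian has R_{xx} = 2, R_{uu} = 4, R_{xu} = 2, giving D = 4 > 0 with R_{xx} > 0, so the point is a local minimum.
R(7/2, 0) = -77/4.

-77/4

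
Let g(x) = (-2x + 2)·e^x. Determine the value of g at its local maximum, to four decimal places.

g'(x) = (-2)·e^x + (-2x + 2)·1·e^x = (-2x)·e^x. Since e^x > 0, the only critical point is x = 0.
g''(0) has the same sign as -2 < 0, so this is a local maximum.
g(0) = (2)·e^(0) ≈ 2.0000.

2.0000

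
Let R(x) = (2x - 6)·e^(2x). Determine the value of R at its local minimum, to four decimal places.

By the product rule, R'(x) = (4x - 10)·e^(2x). Since e^(2x) > 0, the only critical point is x = 5/2.
R''(5/2) has the same sign as 4 > 0, so this is a local minimum.
R(5/2) = (-1)·e^(5) ≈ -148.4132.

-148.4132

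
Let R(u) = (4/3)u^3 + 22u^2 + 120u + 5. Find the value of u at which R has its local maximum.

R'(u) = 4u^2 + 44u + 120. Setting R'(u) = 0 gives u ∈ {-6, -5}.
Second-derivative test with R''(u) = 8u + 44: R''(-6) = -4 < 0 ⇒ local maximum; R''(-5) = 4 > 0 ⇒ local minimum.
The local maximum is R(-6) = -211.

-6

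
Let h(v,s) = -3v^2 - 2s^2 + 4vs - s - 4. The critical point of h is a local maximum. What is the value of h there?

-29/8

∂h/∂v = -6v + 4s = 0 and ∂h/∂s = 4v - 4s - 1 = 0, so (v, s) = (-1/2, -3/4).
The Hessian has h_{vv} = -6, h_{ss} = -4, h_{vs} = 4, giving D = 8 > 0 with h_{vv} < 0, so the point is a local maximum.
h(-1/2, -3/4) = -29/8.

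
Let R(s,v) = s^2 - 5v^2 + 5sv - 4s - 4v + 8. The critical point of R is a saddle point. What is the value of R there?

24/5

∂R/∂s = 2s + 5v - 4 = 0 and ∂R/∂v = 5s - 10v - 4 = 0, so (s, v) = (4/3, 4/15).
The Hessian has R_{ss} = 2, R_{vv} = -10, R_{sv} = 5, giving D = -45 < 0, so the point is a saddle point.
R(4/3, 4/15) = 24/5.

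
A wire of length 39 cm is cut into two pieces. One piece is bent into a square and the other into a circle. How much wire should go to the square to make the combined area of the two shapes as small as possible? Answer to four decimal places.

21.8439

Let x be the length used for the square. Square side x/4; circle radius (39−x)/(2π).
A(x) = (x/4)² + π·((39−x)/(2π))² = x²/16 + (39−x)²/(4π) for 0 ≤ x ≤ 39. A'(x) = x/8 − (39−x)/(2π) = 0 gives x = 4·39/(π+4) ≈ 21.8439.
A'' = 1/8 + 1/(2π) > 0, so this gives the minimum combined area; x ≈ 21.8439 cm to the square.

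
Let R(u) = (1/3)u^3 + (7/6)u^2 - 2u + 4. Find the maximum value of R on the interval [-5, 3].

35/2

The derivative is u^2 + (7/3)u - 2, which vanishes at u = -3 and u = 2/3.
Compare values at every candidate in [-5, 3]: R(-5) = 3/2; R(-3) = 23/2; R(2/3) = 266/81; R(3) = 35/2.
The maximum over the interval is 35/2, attained at u = 3.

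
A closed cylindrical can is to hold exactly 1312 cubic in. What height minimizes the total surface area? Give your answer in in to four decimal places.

With radius r and height h, πr²h = 1312 so h = 1312/(πr²), and S(r) = 2πr² + 2πrh = 2πr² + 2·1312/r.
S'(r) = 4πr − 2·1312/r² = 0 ⇒ r³ = 1312/(2π), so r ≈ 5.9327 and h = 2r ≈ 11.8654.
S''(r) = 4π + 4·1312/r³ > 0, so this is the minimum; S ≈ 663.4432.

11.8654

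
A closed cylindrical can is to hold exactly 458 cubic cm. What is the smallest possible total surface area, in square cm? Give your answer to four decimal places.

328.9209

With radius r and height h, πr²h = 458 so h = 458/(πr²), and S(r) = 2πr² + 2πrh = 2πr² + 2·458/r.
S'(r) = 4πr − 2·458/r² = 0 ⇒ r³ = 458/(2π), so r ≈ 4.1773 and h = 2r ≈ 8.3546.
S''(r) = 4π + 4·458/r³ > 0, so this is the minimum; S ≈ 328.9209.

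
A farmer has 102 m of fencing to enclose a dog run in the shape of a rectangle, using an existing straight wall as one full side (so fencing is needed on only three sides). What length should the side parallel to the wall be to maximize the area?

Let the sides perpendicular to the wall have length x and the parallel side y, so 2x + y = 102 and the area is A = xy = x(102 − 2x).
A'(x) = 102 − 4x = 0 gives x = 51/2, and A''(x) = −4 < 0 confirms a maximum.
Then y = 102 − 2·51/2 = 51 and A = 2601/2.

51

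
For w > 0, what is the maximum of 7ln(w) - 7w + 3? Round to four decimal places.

P'(w) = 7/w − 7 = 0 gives w = 1.
P''(w) = -7/w², which is negative for w > 0, so this is a local maximum.
P(1) = 7·ln(1) - 7 + 3 ≈ -4.0000.

-4.0000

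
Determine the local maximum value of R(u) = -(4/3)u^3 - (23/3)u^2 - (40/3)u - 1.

Critical points: R'(u) = -4u^2 - (46/3)u - 40/3 vanishes at u = -5/2, -4/3.
R''(u) = -8u - 46/3. R''(-5/2) = 14/3 > 0 ⇒ local minimum; R''(-4/3) = -14/3 < 0 ⇒ local maximum.
So the local maximum value is R(-4/3) = 511/81.

511/81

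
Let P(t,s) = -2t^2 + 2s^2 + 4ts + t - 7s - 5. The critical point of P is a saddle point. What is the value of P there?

∂P/∂t = -4t + 4s + 1 = 0 and ∂P/∂s = 4t + 4s - 7 = 0, so (t, s) = (1, 3/4).
The Hessian has P_{tt} = -4, P_{ss} = 4, P_{ts} = 4, giving D = -32 < 0, so the point is a saddle point.
P(1, 3/4) = -57/8.

-57/8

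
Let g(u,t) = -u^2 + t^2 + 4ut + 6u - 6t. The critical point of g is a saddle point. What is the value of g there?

∂g/∂u = -2u + 4t + 6 = 0 and ∂g/∂t = 4u + 2t - 6 = 0, so (u, t) = (9/5, -3/5).
The Hessian has g_{uu} = -2, g_{tt} = 2, g_{ut} = 4, giving D = -20 < 0, so the point is a saddle point.
g(9/5, -3/5) = 36/5.

36/5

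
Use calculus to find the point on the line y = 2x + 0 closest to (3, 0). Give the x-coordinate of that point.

3/5

Minimize D(x)^2 = (x - 3)^2 + (2x)^2.
d/dx[D^2] = 2(x - 3) + 2·2·(2x) = 0 ⇒ x = 3/5.
Then y = 6/5 and the distance is √(36/5) ≈ 2.6833.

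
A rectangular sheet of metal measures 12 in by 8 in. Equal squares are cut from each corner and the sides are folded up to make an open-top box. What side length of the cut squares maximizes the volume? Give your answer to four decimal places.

With cut size x, the volume is V(x) = x(12 − 2x)(8 − 2x) for 0 < x < 4.
V'(x) = 12x^2 − 80x + 96. Setting V'(x) = 0 gives x ≈ 1.5695 (the root in (0, 4)).
V''(x) = 24x − 80 is negative there, so this is the maximum; V ≈ 67.6036.

1.5695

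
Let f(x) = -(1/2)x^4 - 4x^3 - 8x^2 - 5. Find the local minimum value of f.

-13

f'(x) = -2x^3 - 12x^2 - 16x. Setting f'(x) = 0 gives x ∈ {-4, -2, 0}.
Second-derivative test with f''(x) = -6x^2 - 24x - 16: f''(-4) = -16 < 0 ⇒ local maximum; f''(-2) = 8 > 0 ⇒ local minimum; f''(0) = -16 < 0 ⇒ local maximum.
Thus f has its local minimum at x = -2, with value -13.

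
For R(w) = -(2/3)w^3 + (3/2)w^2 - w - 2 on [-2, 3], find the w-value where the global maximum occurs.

The derivative is -2w^2 + 3w - 1, which vanishes at w = 1/2 and w = 1.
Evaluating at the critical points and endpoints: R(-2) = 34/3, R(1/2) = -53/24, R(1) = -13/6, R(3) = -19/2.
Hence the absolute maximum is 34/3 at w = -2.

-2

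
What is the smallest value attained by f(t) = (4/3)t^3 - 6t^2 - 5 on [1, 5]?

-23

The derivative is 4t^2 - 12t, whose only zero in [1, 5] is t = 3.
Candidates: f(1) = -29/3; f(3) = -23; f(5) = 35/3.
Hence the absolute minimum is -23 at t = 3.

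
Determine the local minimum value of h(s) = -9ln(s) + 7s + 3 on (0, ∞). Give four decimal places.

9.7382

h'(s) = -9/s + 7 = 0 gives s = 9/7.
h''(s) = 9/s², which is positive for s > 0, so this is a local minimum.
h(9/7) = -9·ln(9/7) + 9 + 3 ≈ 9.7382.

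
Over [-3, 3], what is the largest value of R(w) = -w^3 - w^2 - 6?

12

R'(w) = -3w^2 - 2w, which vanishes at w = -2/3 and w = 0.
Candidates: R(-3) = 12, R(-2/3) = -166/27, R(0) = -6, R(3) = -42.
Hence the absolute maximum is 12 at w = -3.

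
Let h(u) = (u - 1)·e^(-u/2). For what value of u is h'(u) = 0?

3

h'(u) = 1·e^(-u/2) + (u - 1)·(-1/2)·e^(-u/2) = (-(1/2)u + 3/2)·e^(-u/2). Since e^(-u/2) > 0, the only critical point is u = 3.
h''(3) has the same sign as -1/2 < 0, so this is a local maximum.
h(3) = (2)·e^(-3/2) ≈ 0.4463.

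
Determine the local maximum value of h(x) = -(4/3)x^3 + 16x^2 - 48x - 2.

-2

h'(x) = -4x^2 + 32x - 48. Setting h'(x) = 0 gives x ∈ {2, 6}.
Second-derivative test with h''(x) = -8x + 32: h''(2) = 16 > 0 ⇒ local minimum; h''(6) = -16 < 0 ⇒ local maximum.
Thus h has its local maximum at x = 6, with value -2.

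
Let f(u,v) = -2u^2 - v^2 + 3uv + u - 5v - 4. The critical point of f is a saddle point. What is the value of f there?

-40

∂f/∂u = -4u + 3v + 1 = 0 and ∂f/∂v = 3u - 2v - 5 = 0, so (u, v) = (13, 17).
The Hessian has f_{uu} = -4, f_{vv} = -2, f_{uv} = 3, giving D = -1 < 0, so the point is a saddle point.
f(13, 17) = -40.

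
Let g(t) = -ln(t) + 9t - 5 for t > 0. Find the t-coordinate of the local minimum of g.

1/9

g'(t) = -1/t + 9 = 0 gives t = 1/9.
g''(t) = 1/t², which is positive for t > 0, so this is a local minimum.
g(1/9) = -1·ln(1/9) + 1 - 5 ≈ -1.8028.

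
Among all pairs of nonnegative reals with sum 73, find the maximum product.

5329/4

With x + y = 73, the product is P(x) = x(73 − x).
P'(x) = 73 − 2x = 0 gives x = 73/2; P'' = −2 < 0, so this is the maximum.
P = 73/2·73/2 = 5329/4.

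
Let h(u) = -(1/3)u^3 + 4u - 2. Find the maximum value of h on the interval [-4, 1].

10/3

The derivative is -u^2 + 4, whose only zero in [-4, 1] is u = -2.
Candidates: h(-4) = 10/3, h(-2) = -22/3, h(1) = 5/3.
The maximum over the interval is 10/3, attained at u = -4.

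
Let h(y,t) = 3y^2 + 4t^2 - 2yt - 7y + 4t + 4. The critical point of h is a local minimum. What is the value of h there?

-3/11

∂h/∂y = 6y - 2t - 7 = 0 and ∂h/∂t = -2y + 8t + 4 = 0, so (y, t) = (12/11, -5/22).
The Hessian has h_{yy} = 6, h_{tt} = 8, h_{yt} = -2, giving D = 44 > 0 with h_{yy} > 0, so the point is a local minimum.
h(12/11, -5/22) = -3/11.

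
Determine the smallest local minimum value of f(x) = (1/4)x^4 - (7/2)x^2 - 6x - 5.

-137/4

f'(x) = x^3 - 7x - 6. Setting f'(x) = 0 gives x ∈ {-2, -1, 3}.
f''(x) = 3x^2 - 7. f''(-2) = 5 > 0 ⇒ local minimum; f''(-1) = -4 < 0 ⇒ local maximum; f''(3) = 20 > 0 ⇒ local minimum.
So the smallest local minimum value is f(3) = -137/4.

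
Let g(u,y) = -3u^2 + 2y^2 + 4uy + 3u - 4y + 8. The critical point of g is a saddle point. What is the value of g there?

∂g/∂u = -6u + 4y + 3 = 0 and ∂g/∂y = 4u + 4y - 4 = 0, so (u, y) = (7/10, 3/10).
The Hessian has g_{uu} = -6, g_{yy} = 4, g_{uy} = 4, giving D = -40 < 0, so the point is a saddle point.
g(7/10, 3/10) = 169/20.

169/20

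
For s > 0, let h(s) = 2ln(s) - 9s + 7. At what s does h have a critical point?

2/9

h'(s) = 2/s − 9 = 0 gives s = 2/9.
h''(s) = -2/s², which is negative for s > 0, so this is a local maximum.
h(2/9) = 2·ln(2/9) - 2 + 7 ≈ 1.9918.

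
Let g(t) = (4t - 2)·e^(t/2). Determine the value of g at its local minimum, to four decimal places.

Differentiating with the product rule gives g'(t) = (2t + 3)·e^(t/2). Since e^(t/2) > 0, the only critical point is t = -3/2.
g''(-3/2) has the same sign as 2 > 0, so this is a local minimum.
g(-3/2) = (-8)·e^(-3/4) ≈ -3.7789.

-3.7789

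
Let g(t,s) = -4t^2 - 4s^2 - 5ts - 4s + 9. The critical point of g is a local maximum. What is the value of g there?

∂g/∂t = -8t - 5s = 0 and ∂g/∂s = -5t - 8s - 4 = 0, so (t, s) = (20/39, -32/39).
The Hessian has g_{tt} = -8, g_{ss} = -8, g_{ts} = -5, giving D = 39 > 0 with g_{tt} < 0, so the point is a local maximum.
g(20/39, -32/39) = 415/39.

415/39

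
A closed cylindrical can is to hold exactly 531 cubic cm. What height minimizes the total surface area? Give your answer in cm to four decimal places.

8.7768

With radius r and height h, πr²h = 531 so h = 531/(πr²), and S(r) = 2πr² + 2πrh = 2πr² + 2·531/r.
S'(r) = 4πr − 2·531/r² = 0 ⇒ r³ = 531/(2π), so r ≈ 4.3884 and h = 2r ≈ 8.7768.
S''(r) = 4π + 4·531/r³ > 0, so this is the minimum; S ≈ 363.0036.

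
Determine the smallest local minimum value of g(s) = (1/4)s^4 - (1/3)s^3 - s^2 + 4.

Critical points: g'(s) = s^3 - s^2 - 2s vanishes at s = -1, 0, 2.
Since g''(s) = 3s^2 - 2s - 2, we get g''(-1) = 3 > 0 ⇒ local minimum; g''(0) = -2 < 0 ⇒ local maximum; g''(2) = 6 > 0 ⇒ local minimum.
So the smallest local minimum value is g(2) = 4/3.

4/3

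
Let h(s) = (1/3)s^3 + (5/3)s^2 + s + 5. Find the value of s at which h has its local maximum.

-3

Critical points: h'(s) = s^2 + (10/3)s + 1 vanishes at s = -3, -1/3.
Second-derivative test with h''(s) = 2s + 10/3: h''(-3) = -8/3 < 0 ⇒ local maximum; h''(-1/3) = 8/3 > 0 ⇒ local minimum.
So the local maximum value is h(-3) = 8.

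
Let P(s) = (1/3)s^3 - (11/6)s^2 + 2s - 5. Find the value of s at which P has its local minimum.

P'(s) = s^2 - (11/3)s + 2 = 0 at s = 2/3, 3.
P''(s) = 2s - 11/3. P''(2/3) = -7/3 < 0 ⇒ local maximum; P''(3) = 7/3 > 0 ⇒ local minimum.
So the local minimum value is P(3) = -13/2.

3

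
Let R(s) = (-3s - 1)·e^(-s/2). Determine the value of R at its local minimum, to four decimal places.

-2.6076

R'(s) = (-3)·e^(-s/2) + (-3s - 1)·(-1/2)·e^(-s/2) = ((3/2)s - 5/2)·e^(-s/2). Since e^(-s/2) > 0, the only critical point is s = 5/3.
R''(5/3) has the same sign as 3/2 > 0, so this is a local minimum.
R(5/3) = (-6)·e^(-5/6) ≈ -2.6076.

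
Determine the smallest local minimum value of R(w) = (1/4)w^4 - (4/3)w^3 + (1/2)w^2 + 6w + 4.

1/12

R'(w) = w^3 - 4w^2 + w + 6. Setting R'(w) = 0 gives w ∈ {-1, 2, 3}.
Since R''(w) = 3w^2 - 8w + 1, we get R''(-1) = 12 > 0 ⇒ local minimum; R''(2) = -3 < 0 ⇒ local maximum; R''(3) = 4 > 0 ⇒ local minimum.
Thus R has its smallest local minimum at w = -1, with value 1/12.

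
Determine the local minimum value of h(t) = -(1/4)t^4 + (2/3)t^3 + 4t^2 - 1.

-1

h'(t) = -t^3 + 2t^2 + 8t. Setting h'(t) = 0 gives t ∈ {-2, 0, 4}.
Second-derivative test with h''(t) = -3t^2 + 4t + 8: h''(-2) = -12 < 0 ⇒ local maximum; h''(0) = 8 > 0 ⇒ local minimum; h''(4) = -24 < 0 ⇒ local maximum.
So the local minimum value is h(0) = -1.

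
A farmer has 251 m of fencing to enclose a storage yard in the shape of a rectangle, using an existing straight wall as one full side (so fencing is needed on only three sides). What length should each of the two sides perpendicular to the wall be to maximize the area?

Let the sides perpendicular to the wall have length x and the parallel side y, so 2x + y = 251 and the area is A = xy = x(251 − 2x).
A'(x) = 251 − 4x = 0 gives x = 251/4, and A''(x) = −4 < 0 confirms a maximum.
Then y = 251 − 2·251/4 = 251/2 and A = 63001/8.

251/4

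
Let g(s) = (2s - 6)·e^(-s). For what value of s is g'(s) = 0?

Differentiating with the product rule gives g'(s) = (-2s + 8)·e^(-s). Since e^(-s) > 0, the only critical point is s = 4.
g''(4) has the same sign as -2 < 0, so this is a local maximum.
g(4) = (2)·e^(-4) ≈ 0.0366.

4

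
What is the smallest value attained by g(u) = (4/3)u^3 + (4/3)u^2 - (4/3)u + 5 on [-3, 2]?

-15

g'(u) = 4u^2 + (8/3)u - 4/3, which vanishes at u = -1 and u = 1/3.
Evaluating at the critical points and endpoints: g(-3) = -15, g(-1) = 19/3, g(1/3) = 385/81, g(2) = 55/3.
Hence the absolute minimum is -15 at u = -3.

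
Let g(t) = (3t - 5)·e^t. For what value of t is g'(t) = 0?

By the product rule, g'(t) = (3t - 2)·e^t. Since e^t > 0, the only critical point is t = 2/3.
g''(2/3) has the same sign as 3 > 0, so this is a local minimum.
g(2/3) = (-3)·e^(2/3) ≈ -5.8432.

2/3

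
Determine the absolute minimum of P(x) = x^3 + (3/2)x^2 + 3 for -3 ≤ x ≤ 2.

-21/2

Differentiating, P'(x) = 3x^2 + 3x; which vanishes at x = -1 and x = 0.
Compare values at every candidate in [-3, 2]: P(-3) = -21/2, P(-1) = 7/2, P(0) = 3, P(2) = 17.
So the minimum is P(-3) = -21/2.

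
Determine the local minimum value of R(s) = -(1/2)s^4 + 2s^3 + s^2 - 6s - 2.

-11/2

R'(s) = -2s^3 + 6s^2 + 2s - 6 = 0 at s = -1, 1, 3.
Since R''(s) = -6s^2 + 12s + 2, we get R''(-1) = -16 < 0 ⇒ local maximum; R''(1) = 8 > 0 ⇒ local minimum; R''(3) = -16 < 0 ⇒ local maximum.
So the local minimum value is R(1) = -11/2.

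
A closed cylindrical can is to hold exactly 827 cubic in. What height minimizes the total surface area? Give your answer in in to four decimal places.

10.1735

With radius r and height h, πr²h = 827 so h = 827/(πr²), and S(r) = 2πr² + 2πrh = 2πr² + 2·827/r.
S'(r) = 4πr − 2·827/r² = 0 ⇒ r³ = 827/(2π), so r ≈ 5.0868 and h = 2r ≈ 10.1735.
S''(r) = 4π + 4·827/r³ > 0, so this is the minimum; S ≈ 487.7361.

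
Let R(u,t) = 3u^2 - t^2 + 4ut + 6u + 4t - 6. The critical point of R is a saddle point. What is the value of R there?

-9

∂R/∂u = 6u + 4t + 6 = 0 and ∂R/∂t = 4u - 2t + 4 = 0, so (u, t) = (-1, 0).
The Hessian has R_{uu} = 6, R_{tt} = -2, R_{ut} = 4, giving D = -28 < 0, so the point is a saddle point.
R(-1, 0) = -9.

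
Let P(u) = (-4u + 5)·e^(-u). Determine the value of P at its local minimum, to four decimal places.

-0.4216

P'(u) = (-4)·e^(-u) + (-4u + 5)·(-1)·e^(-u) = (4u - 9)·e^(-u). Since e^(-u) > 0, the only critical point is u = 9/4.
P''(9/4) has the same sign as 4 > 0, so this is a local minimum.
P(9/4) = (-4)·e^(-9/4) ≈ -0.4216.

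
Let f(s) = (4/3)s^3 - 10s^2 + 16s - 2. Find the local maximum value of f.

16/3

Critical points: f'(s) = 4s^2 - 20s + 16 vanishes at s = 1, 4.
Since f''(s) = 8s - 20, we get f''(1) = -12 < 0 ⇒ local maximum; f''(4) = 12 > 0 ⇒ local minimum.
The local maximum is f(1) = 16/3.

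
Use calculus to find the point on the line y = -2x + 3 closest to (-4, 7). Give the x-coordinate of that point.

-12/5

Minimize D(x)^2 = (x + 4)^2 + (-2x - 4)^2.
d/dx[D^2] = 2(x + 4) + 2·(-2)·(-2x - 4) = 0 ⇒ x = -12/5.
Then y = 39/5 and the distance is √(16/5) ≈ 1.7889.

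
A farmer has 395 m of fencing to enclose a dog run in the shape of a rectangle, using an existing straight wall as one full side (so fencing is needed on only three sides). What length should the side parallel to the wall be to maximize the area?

Let the sides perpendicular to the wall have length x and the parallel side y, so 2x + y = 395 and the area is A = xy = x(395 − 2x).
A'(x) = 395 − 4x = 0 gives x = 395/4, and A''(x) = −4 < 0 confirms a maximum.
Then y = 395 − 2·395/4 = 395/2 and A = 156025/8.

395/2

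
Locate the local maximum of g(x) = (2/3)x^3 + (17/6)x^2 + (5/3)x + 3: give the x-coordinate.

-5/2

g'(x) = 2x^2 + (17/3)x + 5/3. Setting g'(x) = 0 gives x ∈ {-5/2, -1/3}.
Since g''(x) = 4x + 17/3, we get g''(-5/2) = -13/3 < 0 ⇒ local maximum; g''(-1/3) = 13/3 > 0 ⇒ local minimum.
Thus g has its local maximum at x = -5/2, with value 49/8.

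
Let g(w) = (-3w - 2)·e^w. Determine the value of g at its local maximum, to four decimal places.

g'(w) = (-3)·e^w + (-3w - 2)·1·e^w = (-3w - 5)·e^w. Since e^w > 0, the only critical point is w = -5/3.
g''(-5/3) has the same sign as -3 < 0, so this is a local maximum.
g(-5/3) = (3)·e^(-5/3) ≈ 0.5666.

0.5666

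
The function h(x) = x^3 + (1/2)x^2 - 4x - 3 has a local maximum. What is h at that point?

h'(x) = 3x^2 + x - 4. Setting h'(x) = 0 gives x ∈ {-4/3, 1}.
h''(x) = 6x + 1. h''(-4/3) = -7 < 0 ⇒ local maximum; h''(1) = 7 > 0 ⇒ local minimum.
Thus h has its local maximum at x = -4/3, with value 23/27.

23/27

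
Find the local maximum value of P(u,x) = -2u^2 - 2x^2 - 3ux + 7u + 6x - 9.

∂P/∂u = -4u - 3x + 7 = 0 and ∂P/∂x = -3u - 4x + 6 = 0, so (u, x) = (10/7, 3/7).
The Hessian has P_{uu} = -4, P_{xx} = -4, P_{ux} = -3, giving D = 7 > 0 with P_{uu} < 0, so the point is a local maximum.
P(10/7, 3/7) = -19/7.

-19/7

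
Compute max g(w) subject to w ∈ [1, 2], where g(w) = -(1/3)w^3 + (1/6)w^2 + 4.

23/6

The derivative is -w^2 + (1/3)w, which has no zeros in [1, 2].
Compare values at every candidate in [1, 2]: g(1) = 23/6; g(2) = 2.
The maximum over the interval is 23/6, attained at w = 1.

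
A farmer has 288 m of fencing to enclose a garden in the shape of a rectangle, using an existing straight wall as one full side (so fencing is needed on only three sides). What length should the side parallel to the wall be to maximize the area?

144

Let the sides perpendicular to the wall have length x and the parallel side y, so 2x + y = 288 and the area is A = xy = x(288 − 2x).
A'(x) = 288 − 4x = 0 gives x = 72, and A''(x) = −4 < 0 confirms a maximum.
Then y = 288 − 2·72 = 144 and A = 10368.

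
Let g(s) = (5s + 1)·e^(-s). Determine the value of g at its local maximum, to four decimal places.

2.2466

g'(s) = 5·e^(-s) + (5s + 1)·(-1)·e^(-s) = (-5s + 4)·e^(-s). Since e^(-s) > 0, the only critical point is s = 4/5.
g''(4/5) has the same sign as -5 < 0, so this is a local maximum.
g(4/5) = (5)·e^(-4/5) ≈ 2.2466.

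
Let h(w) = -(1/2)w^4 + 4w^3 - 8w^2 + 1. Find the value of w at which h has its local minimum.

2

h'(w) = -2w^3 + 12w^2 - 16w. Setting h'(w) = 0 gives w ∈ {0, 2, 4}.
h''(w) = -6w^2 + 24w - 16. h''(0) = -16 < 0 ⇒ local maximum; h''(2) = 8 > 0 ⇒ local minimum; h''(4) = -16 < 0 ⇒ local maximum.
The local minimum is h(2) = -7.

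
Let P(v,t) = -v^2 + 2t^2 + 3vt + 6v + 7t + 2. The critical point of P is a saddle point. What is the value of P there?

-69/17

∂P/∂v = -2v + 3t + 6 = 0 and ∂P/∂t = 3v + 4t + 7 = 0, so (v, t) = (3/17, -32/17).
The Hessian has P_{vv} = -2, P_{tt} = 4, P_{vt} = 3, giving D = -17 < 0, so the point is a saddle point.
P(3/17, -32/17) = -69/17.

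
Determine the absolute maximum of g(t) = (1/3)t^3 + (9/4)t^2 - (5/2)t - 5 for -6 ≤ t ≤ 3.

265/12

Differentiating, g'(t) = t^2 + (9/2)t - 5/2; which vanishes at t = -5 and t = 1/2.
Compare values at every candidate in [-6, 3]: g(-6) = 19, g(-5) = 265/12, g(1/2) = -271/48, g(3) = 67/4.
Hence the absolute maximum is 265/12 at t = -5.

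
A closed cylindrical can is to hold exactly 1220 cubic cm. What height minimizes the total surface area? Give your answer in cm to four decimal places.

11.5813

With radius r and height h, πr²h = 1220 so h = 1220/(πr²), and S(r) = 2πr² + 2πrh = 2πr² + 2·1220/r.
S'(r) = 4πr − 2·1220/r² = 0 ⇒ r³ = 1220/(2π), so r ≈ 5.7906 and h = 2r ≈ 11.5813.
S''(r) = 4π + 4·1220/r³ > 0, so this is the minimum; S ≈ 632.0544.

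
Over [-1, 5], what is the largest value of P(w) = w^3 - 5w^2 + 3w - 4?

11

P'(w) = 3w^2 - 10w + 3, which vanishes at w = 1/3 and w = 3.
Compare values at every candidate in [-1, 5]: P(-1) = -13; P(1/3) = -95/27; P(3) = -13; P(5) = 11.
So the maximum is P(5) = 11.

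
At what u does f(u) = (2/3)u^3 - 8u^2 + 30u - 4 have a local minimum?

f'(u) = 2u^2 - 16u + 30 = 0 at u = 3, 5.
Since f''(u) = 4u - 16, we get f''(3) = -4 < 0 ⇒ local maximum; f''(5) = 4 > 0 ⇒ local minimum.
So the local minimum value is f(5) = 88/3.

5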